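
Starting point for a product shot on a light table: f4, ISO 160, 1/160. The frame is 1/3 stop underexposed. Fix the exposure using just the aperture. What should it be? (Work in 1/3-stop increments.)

f/3.5

Underexposed by 1/3 stop → need 1/3 stop brighter.
Aperture: f/4 → f/3.5.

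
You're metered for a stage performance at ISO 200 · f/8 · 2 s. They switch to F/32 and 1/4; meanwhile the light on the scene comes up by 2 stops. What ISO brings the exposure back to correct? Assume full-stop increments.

Scene light: 2 stops brighter.
Aperture: f/8 → f/11 → f/16 → f/22 → f/32 — 4 stops narrower (darker).
Shutter speed: 2 → 1 → 1/2 → 1/4 — 3 stops faster (darker).
Net so far: 5 stops darker. ISO: 200 → 400 → 800 → 1600 → 3200 → 6400.

ISO 6400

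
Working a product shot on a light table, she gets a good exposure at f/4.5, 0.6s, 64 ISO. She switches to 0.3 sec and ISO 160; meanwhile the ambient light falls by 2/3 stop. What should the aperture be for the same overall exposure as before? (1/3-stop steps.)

f/4

Scene light: 2/3 stop darker.
Shutter speed: 0.6 → 0.5 → 0.4 → 0.3 — 1 stop faster (darker).
ISO: 64 → 80 → 100 → 125 → 160 — 1 1/3 stops higher (brighter).
Net so far: 1/3 stop darker. Aperture: f/4.5 → f/4.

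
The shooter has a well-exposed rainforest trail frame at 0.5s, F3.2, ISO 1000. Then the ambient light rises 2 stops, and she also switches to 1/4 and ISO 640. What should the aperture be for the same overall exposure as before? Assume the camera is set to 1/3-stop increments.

Scene light: 2 stops brighter.
Shutter speed: 0.5 → 0.4 → 0.3 → 1/4 — 1 stop shorter (darker).
ISO: 1000 → 800 → 640 — 2/3 stop dropped (darker).
Net so far: 1/3 stop brighter. Aperture: f/3.2 → f/3.5.

f/3.5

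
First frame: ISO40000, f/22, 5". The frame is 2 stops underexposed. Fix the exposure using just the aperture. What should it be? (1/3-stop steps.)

f/11

Underexposed by 2 stops → need 2 stops brighter.
Aperture: f/22 → f/20 → f/18 → f/16 → f/14 → f/13 → f/11.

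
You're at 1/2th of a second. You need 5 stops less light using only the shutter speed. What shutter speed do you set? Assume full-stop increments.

1/60s

Shutter speed: 1/2 → 1/4 → 1/8 → 1/15 → 1/30 → 1/60 — 5 stops faster (darker).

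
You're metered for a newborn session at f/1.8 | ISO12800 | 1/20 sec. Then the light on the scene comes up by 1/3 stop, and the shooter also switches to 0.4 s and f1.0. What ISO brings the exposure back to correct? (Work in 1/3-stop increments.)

ISO 400

Scene light: 1/3 stop brighter.
Shutter speed: 1/20 → 1/15 → 1/13 → 1/10 → 1/8 → 1/6 → 1/5 → 1/4 → 0.3 → 0.4 — 3 stops slower (brighter).
Aperture: f/1.8 → f/1.6 → f/1.4 → f/1.2 → f/1.1 → f/1.0 — 1 2/3 stops larger aperture (brighter).
Net so far: 5 stops brighter. ISO: 12800 → 10000 → 8000 → 6400 → 5000 → 4000 → 3200 → 2500 → 2000 → 1600 → 1250 → 1000 → 800 → 640 → 500 → 400.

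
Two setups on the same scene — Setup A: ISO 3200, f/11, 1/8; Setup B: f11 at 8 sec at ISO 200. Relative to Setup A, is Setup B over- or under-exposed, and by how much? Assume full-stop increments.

Aperture: unchanged.
Shutter speed: 1/8 → 1/4 → 1/2 → 1 → 2 → 4 → 8 — 6 stops slower (brighter).
ISO: 3200 → 1600 → 800 → 400 → 200 — 4 stops lower (darker).
Net: +6 −4 = +2 stops.

2 stops brighter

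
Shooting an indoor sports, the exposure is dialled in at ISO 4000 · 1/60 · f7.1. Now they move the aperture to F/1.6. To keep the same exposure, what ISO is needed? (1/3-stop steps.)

Aperture: f/7.1 → f/6.3 → f/5.6 → f/5 → f/4.5 → f/4 → f/3.5 → f/3.2 → f/2.8 → f/2.5 → f/2.2 → f/2 → f/1.8 → f/1.6 — 4 1/3 stops opened up (brighter).
Need 4 1/3 stops darker from the ISO: 4000 → 3200 → 2500 → 2000 → 1600 → 1250 → 1000 → 800 → 640 → 500 → 400 → 320 → 250 → 200.

ISO 200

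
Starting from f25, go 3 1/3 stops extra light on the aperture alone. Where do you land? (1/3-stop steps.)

Aperture: f/25 → f/22 → f/20 → f/18 → f/16 → f/14 → f/13 → f/11 → f/10 → f/9 → f/8 — 3 1/3 stops wider (brighter).

f/8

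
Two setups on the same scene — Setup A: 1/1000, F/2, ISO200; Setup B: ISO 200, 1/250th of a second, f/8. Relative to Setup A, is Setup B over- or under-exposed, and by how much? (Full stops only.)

2 stops darker

Aperture: f/2 → f/2.8 → f/4 → f/5.6 → f/8 — 4 stops smaller aperture (darker).
Shutter speed: 1/1000 → 1/500 → 1/250 — 2 stops slower (brighter).
ISO: unchanged.
Net: −4 +2 = −2 stops.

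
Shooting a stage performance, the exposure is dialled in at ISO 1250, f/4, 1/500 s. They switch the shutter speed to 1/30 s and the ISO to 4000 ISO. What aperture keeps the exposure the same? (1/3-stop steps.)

Shutter speed: 1/500 → 1/400 → 1/320 → 1/250 → 1/200 → 1/160 → 1/125 → 1/100 → 1/80 → 1/60 → 1/50 → 1/40 → 1/30 — 4 stops longer (brighter).
ISO: 1250 → 1600 → 2000 → 2500 → 3200 → 4000 — 1 2/3 stops higher (brighter).
Net change so far: 5 2/3 stops brighter. Offset with the aperture: f/4 → f/4.5 → f/5 → f/5.6 → f/6.3 → f/7.1 → f/8 → f/9 → f/10 → f/11 → f/13 → f/14 → f/16 → f/18 → f/20 → f/22 → f/25 → f/29.

f/29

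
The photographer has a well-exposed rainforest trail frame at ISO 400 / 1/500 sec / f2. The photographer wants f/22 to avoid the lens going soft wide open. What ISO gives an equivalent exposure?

ISO 51200

Aperture: f/2 → f/2.8 → f/4 → f/5.6 → f/8 → f/11 → f/16 → f/22 — 7 stops smaller aperture (darker).
Need 7 stops brighter from the ISO: 400 → 800 → 1600 → 3200 → 6400 → 12800 → 25600 → 51200.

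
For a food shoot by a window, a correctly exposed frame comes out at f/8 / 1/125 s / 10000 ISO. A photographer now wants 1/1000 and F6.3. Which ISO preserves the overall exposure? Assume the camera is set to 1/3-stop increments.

ISO 51200

Shutter speed: 1/125 → 1/160 → 1/200 → 1/250 → 1/320 → 1/400 → 1/500 → 1/640 → 1/800 → 1/1000 — 3 stops shorter (darker).
Aperture: f/8 → f/7.1 → f/6.3 — 2/3 stop larger aperture (brighter).
Net change so far: 2 1/3 stops darker. Offset with the ISO: 10000 → 12800 → 16000 → 20000 → 25600 → 32000 → 40000 → 51200.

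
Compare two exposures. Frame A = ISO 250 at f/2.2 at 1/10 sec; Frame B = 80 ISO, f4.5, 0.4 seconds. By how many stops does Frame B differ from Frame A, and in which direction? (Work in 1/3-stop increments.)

1 2/3 stops darker

Aperture: f/2.2 → f/2.5 → f/2.8 → f/3.2 → f/3.5 → f/4 → f/4.5 — 2 stops narrower (darker).
Shutter speed: 1/10 → 1/8 → 1/6 → 1/5 → 1/4 → 0.3 → 0.4 — 2 stops slower (brighter).
ISO: 250 → 200 → 160 → 125 → 100 → 80 — 1 2/3 stops dropped (darker).
Net: −2 +2 −1 2/3 = −1 2/3 stops.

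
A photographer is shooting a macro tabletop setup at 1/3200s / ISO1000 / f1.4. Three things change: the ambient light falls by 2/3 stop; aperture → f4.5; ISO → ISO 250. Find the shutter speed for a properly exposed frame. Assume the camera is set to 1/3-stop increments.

1/50s

Scene light: 2/3 stop darker.
Aperture: f/1.4 → f/1.6 → f/1.8 → f/2 → f/2.2 → f/2.5 → f/2.8 → f/3.2 → f/3.5 → f/4 → f/4.5 — 3 1/3 stops smaller aperture (darker).
ISO: 1000 → 800 → 640 → 500 → 400 → 320 → 250 — 2 stops lower (darker).
Net so far: 6 stops darker. Shutter speed: 1/3200 → 1/2500 → 1/2000 → 1/1600 → 1/1250 → 1/1000 → 1/800 → 1/640 → 1/500 → 1/400 → 1/320 → 1/250 → 1/200 → 1/160 → 1/125 → 1/100 → 1/80 → 1/60 → 1/50.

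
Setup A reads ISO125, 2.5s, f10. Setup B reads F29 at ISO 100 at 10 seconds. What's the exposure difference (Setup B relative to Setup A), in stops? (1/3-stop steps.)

Aperture: f/10 → f/11 → f/13 → f/14 → f/16 → f/18 → f/20 → f/22 → f/25 → f/29 — 3 stops smaller aperture (darker).
Shutter speed: 2.5 → 3.2 → 4 → 5 → 6 → 8 → 10 — 2 stops slower (brighter).
ISO: 125 → 100 — 1/3 stop lower (darker).
Net: −3 +2 −1/3 = −1 1/3 stops.

1 1/3 stops darker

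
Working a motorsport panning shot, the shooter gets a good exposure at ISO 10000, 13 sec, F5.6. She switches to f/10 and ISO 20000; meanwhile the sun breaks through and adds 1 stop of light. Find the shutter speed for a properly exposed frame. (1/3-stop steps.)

10 s

Scene light: 1 stop brighter.
Aperture: f/5.6 → f/6.3 → f/7.1 → f/8 → f/9 → f/10 — 1 2/3 stops narrower (darker).
ISO: 10000 → 12800 → 16000 → 20000 — 1 stop raised (brighter).
Net so far: 1/3 stop brighter. Shutter speed: 13 → 10.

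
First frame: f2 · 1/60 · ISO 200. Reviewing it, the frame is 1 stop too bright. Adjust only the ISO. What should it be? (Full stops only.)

ISO 100

Overexposed by 1 stop → need 1 stop darker.
ISO: 200 → 100.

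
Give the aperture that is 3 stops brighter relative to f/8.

Aperture: f/8 → f/5.6 → f/4 → f/2.8 — 3 stops larger aperture (brighter).

f/2.8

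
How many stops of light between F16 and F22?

f/16 → f/22 — count the steps: 1 stop.

1 stop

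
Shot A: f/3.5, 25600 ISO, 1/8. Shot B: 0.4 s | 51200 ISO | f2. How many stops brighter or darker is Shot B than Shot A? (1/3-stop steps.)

4 1/3 stops brighter

Aperture: f/3.5 → f/3.2 → f/2.8 → f/2.5 → f/2.2 → f/2 — 1 2/3 stops larger aperture (brighter).
Shutter speed: 1/8 → 1/6 → 1/5 → 1/4 → 0.3 → 0.4 — 1 2/3 stops slower (brighter).
ISO: 25600 → 32000 → 40000 → 51200 — 1 stop higher (brighter).
Net: +1 2/3 +1 2/3 +1 = +4 1/3 stops.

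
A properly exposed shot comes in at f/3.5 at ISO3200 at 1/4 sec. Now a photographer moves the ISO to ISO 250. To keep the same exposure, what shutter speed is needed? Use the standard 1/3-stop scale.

ISO: 3200 → 2500 → 2000 → 1600 → 1250 → 1000 → 800 → 640 → 500 → 400 → 320 → 250 — 3 2/3 stops lower (darker).
Need 3 2/3 stops brighter from the shutter speed: 1/4 → 0.3 → 0.4 → 0.5 → 0.6 → 0.8 → 1 → 1.3 → 1.6 → 2 → 2.5 → 3.2.

3.2 s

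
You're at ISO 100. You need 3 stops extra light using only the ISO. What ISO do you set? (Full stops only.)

ISO: 100 → 200 → 400 → 800 — 3 stops higher (brighter).

ISO 800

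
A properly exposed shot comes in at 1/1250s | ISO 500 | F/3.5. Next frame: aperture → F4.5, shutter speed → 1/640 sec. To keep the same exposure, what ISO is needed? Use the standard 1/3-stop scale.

ISO 400

Aperture: f/3.5 → f/4 → f/4.5 — 2/3 stop narrower (darker).
Shutter speed: 1/1250 → 1/1000 → 1/800 → 1/640 — 1 stop longer (brighter).
Net change so far: 1/3 stop brighter. Offset with the ISO: 500 → 400.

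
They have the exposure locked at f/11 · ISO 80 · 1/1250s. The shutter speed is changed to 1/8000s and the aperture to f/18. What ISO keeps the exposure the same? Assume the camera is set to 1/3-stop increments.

Shutter speed: 1/1250 → 1/1600 → 1/2000 → 1/2500 → 1/3200 → 1/4000 → 1/5000 → 1/6400 → 1/8000 — 2 2/3 stops faster (darker).
Aperture: f/11 → f/13 → f/14 → f/16 → f/18 — 1 1/3 stops smaller aperture (darker).
Net change so far: 4 stops darker. Offset with the ISO: 80 → 100 → 125 → 160 → 200 → 250 → 320 → 400 → 500 → 640 → 800 → 1000 → 1250.

ISO 1250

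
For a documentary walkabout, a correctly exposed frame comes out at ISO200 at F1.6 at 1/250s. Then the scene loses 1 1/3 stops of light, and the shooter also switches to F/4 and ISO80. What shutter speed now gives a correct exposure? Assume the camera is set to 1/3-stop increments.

1/6s

Scene light: 1 1/3 stops darker.
Aperture: f/1.6 → f/1.8 → f/2 → f/2.2 → f/2.5 → f/2.8 → f/3.2 → f/3.5 → f/4 — 2 2/3 stops smaller aperture (darker).
ISO: 200 → 160 → 125 → 100 → 80 — 1 1/3 stops lower (darker).
Net so far: 5 1/3 stops darker. Shutter speed: 1/250 → 1/200 → 1/160 → 1/125 → 1/100 → 1/80 → 1/60 → 1/50 → 1/40 → 1/30 → 1/25 → 1/20 → 1/15 → 1/13 → 1/10 → 1/8 → 1/6.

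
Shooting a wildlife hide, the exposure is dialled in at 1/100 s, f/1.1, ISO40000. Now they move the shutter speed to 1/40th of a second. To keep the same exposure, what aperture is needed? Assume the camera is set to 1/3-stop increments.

Shutter speed: 1/100 → 1/80 → 1/60 → 1/50 → 1/40 — 1 1/3 stops slower (brighter).
Need 1 1/3 stops darker from the aperture: f/1.1 → f/1.2 → f/1.4 → f/1.6 → f/1.8.

f/1.8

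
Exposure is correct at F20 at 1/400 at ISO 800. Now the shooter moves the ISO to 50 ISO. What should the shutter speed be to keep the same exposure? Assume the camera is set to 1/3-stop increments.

1/25s

ISO: 800 → 640 → 500 → 400 → 320 → 250 → 200 → 160 → 125 → 100 → 80 → 64 → 50 — 4 stops lower (darker).
Need 4 stops brighter from the shutter speed: 1/400 → 1/320 → 1/250 → 1/200 → 1/160 → 1/125 → 1/100 → 1/80 → 1/60 → 1/50 → 1/40 → 1/30 → 1/25.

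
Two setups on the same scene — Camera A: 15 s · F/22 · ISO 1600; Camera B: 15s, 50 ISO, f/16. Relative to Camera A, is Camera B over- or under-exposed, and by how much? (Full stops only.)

4 stops darker

Aperture: f/22 → f/16 — 1 stop wider (brighter).
Shutter speed: unchanged.
ISO: 1600 → 800 → 400 → 200 → 100 → 50 — 5 stops dropped (darker).
Net: +1 −5 = −4 stops.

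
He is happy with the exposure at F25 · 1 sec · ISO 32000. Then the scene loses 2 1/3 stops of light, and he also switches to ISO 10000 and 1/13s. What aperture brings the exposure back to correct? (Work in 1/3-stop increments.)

f/1.8

Scene light: 2 1/3 stops darker.
ISO: 32000 → 25600 → 20000 → 16000 → 12800 → 10000 — 1 2/3 stops lower (darker).
Shutter speed: 1 → 0.8 → 0.6 → 0.5 → 0.4 → 0.3 → 1/4 → 1/5 → 1/6 → 1/8 → 1/10 → 1/13 — 3 2/3 stops faster (darker).
Net so far: 7 2/3 stops darker. Aperture: f/25 → f/22 → f/20 → f/18 → f/16 → f/14 → f/13 → f/11 → f/10 → f/9 → f/8 → f/7.1 → f/6.3 → f/5.6 → f/5 → f/4.5 → f/4 → f/3.5 → f/3.2 → f/2.8 → f/2.5 → f/2.2 → f/2 → f/1.8.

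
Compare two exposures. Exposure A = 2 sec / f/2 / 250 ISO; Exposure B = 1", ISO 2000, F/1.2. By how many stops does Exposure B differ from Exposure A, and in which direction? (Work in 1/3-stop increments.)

3 1/3 stops brighter

Aperture: f/2 → f/1.8 → f/1.6 → f/1.4 → f/1.2 — 1 1/3 stops opened up (brighter).
Shutter speed: 2 → 1.6 → 1.3 → 1 — 1 stop shorter (darker).
ISO: 250 → 320 → 400 → 500 → 640 → 800 → 1000 → 1250 → 1600 → 2000 — 3 stops higher (brighter).
Net: +1 1/3 −1 +3 = +3 1/3 stops.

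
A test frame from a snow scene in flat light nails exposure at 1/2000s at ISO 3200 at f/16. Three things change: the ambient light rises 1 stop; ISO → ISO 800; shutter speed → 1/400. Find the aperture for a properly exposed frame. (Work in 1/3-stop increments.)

Scene light: 1 stop brighter.
ISO: 3200 → 2500 → 2000 → 1600 → 1250 → 1000 → 800 — 2 stops dropped (darker).
Shutter speed: 1/2000 → 1/1600 → 1/1250 → 1/1000 → 1/800 → 1/640 → 1/500 → 1/400 — 2 1/3 stops longer (brighter).
Net so far: 1 1/3 stops brighter. Aperture: f/16 → f/18 → f/20 → f/22 → f/25.

f/25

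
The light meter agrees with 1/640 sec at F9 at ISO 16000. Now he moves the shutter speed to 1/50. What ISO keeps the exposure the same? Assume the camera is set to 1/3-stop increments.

Shutter speed: 1/640 → 1/500 → 1/400 → 1/320 → 1/250 → 1/200 → 1/160 → 1/125 → 1/100 → 1/80 → 1/60 → 1/50 — 3 2/3 stops slower (brighter).
Need 3 2/3 stops darker from the ISO: 16000 → 12800 → 10000 → 8000 → 6400 → 5000 → 4000 → 3200 → 2500 → 2000 → 1600 → 1250.

ISO 1250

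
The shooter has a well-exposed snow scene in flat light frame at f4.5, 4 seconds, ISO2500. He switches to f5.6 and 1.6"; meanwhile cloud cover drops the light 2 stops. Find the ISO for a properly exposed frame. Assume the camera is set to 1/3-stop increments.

Scene light: 2 stops darker.
Aperture: f/4.5 → f/5 → f/5.6 — 2/3 stop narrower (darker).
Shutter speed: 4 → 3.2 → 2.5 → 2 → 1.6 — 1 1/3 stops shorter (darker).
Net so far: 4 stops darker. ISO: 2500 → 3200 → 4000 → 5000 → 6400 → 8000 → 10000 → 12800 → 16000 → 20000 → 25600 → 32000 → 40000.

ISO 40000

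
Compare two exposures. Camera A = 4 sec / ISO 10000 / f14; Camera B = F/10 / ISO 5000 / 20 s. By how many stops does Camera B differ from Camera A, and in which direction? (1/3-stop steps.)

2 1/3 stops brighter

Aperture: f/14 → f/13 → f/11 → f/10 — 1 stop opened up (brighter).
Shutter speed: 4 → 5 → 6 → 8 → 10 → 13 → 15 → 20 — 2 1/3 stops slower (brighter).
ISO: 10000 → 8000 → 6400 → 5000 — 1 stop dropped (darker).
Net: +1 +2 1/3 −1 = +2 1/3 stops.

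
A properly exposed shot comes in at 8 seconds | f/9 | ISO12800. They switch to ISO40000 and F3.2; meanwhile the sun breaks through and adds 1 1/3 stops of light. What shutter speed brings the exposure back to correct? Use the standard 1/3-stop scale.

Scene light: 1 1/3 stops brighter.
ISO: 12800 → 16000 → 20000 → 25600 → 32000 → 40000 — 1 2/3 stops raised (brighter).
Aperture: f/9 → f/8 → f/7.1 → f/6.3 → f/5.6 → f/5 → f/4.5 → f/4 → f/3.5 → f/3.2 — 3 stops opened up (brighter).
Net so far: 6 stops brighter. Shutter speed: 8 → 6 → 5 → 4 → 3.2 → 2.5 → 2 → 1.6 → 1.3 → 1 → 0.8 → 0.6 → 0.5 → 0.4 → 0.3 → 1/4 → 1/5 → 1/6 → 1/8.

1/8s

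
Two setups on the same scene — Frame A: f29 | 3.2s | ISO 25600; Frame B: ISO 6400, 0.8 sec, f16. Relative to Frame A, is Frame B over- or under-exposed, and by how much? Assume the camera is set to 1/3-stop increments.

2 1/3 stops darker

Aperture: f/29 → f/25 → f/22 → f/20 → f/18 → f/16 — 1 2/3 stops wider (brighter).
Shutter speed: 3.2 → 2.5 → 2 → 1.6 → 1.3 → 1 → 0.8 — 2 stops faster (darker).
ISO: 25600 → 20000 → 16000 → 12800 → 10000 → 8000 → 6400 — 2 stops dropped (darker).
Net: +1 2/3 −2 −2 = −2 1/3 stops.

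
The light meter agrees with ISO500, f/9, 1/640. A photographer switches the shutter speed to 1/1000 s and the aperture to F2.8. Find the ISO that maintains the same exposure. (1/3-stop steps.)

ISO 80

Shutter speed: 1/640 → 1/800 → 1/1000 — 2/3 stop faster (darker).
Aperture: f/9 → f/8 → f/7.1 → f/6.3 → f/5.6 → f/5 → f/4.5 → f/4 → f/3.5 → f/3.2 → f/2.8 — 3 1/3 stops opened up (brighter).
Net change so far: 2 2/3 stops brighter. Offset with the ISO: 500 → 400 → 320 → 250 → 200 → 160 → 125 → 100 → 80.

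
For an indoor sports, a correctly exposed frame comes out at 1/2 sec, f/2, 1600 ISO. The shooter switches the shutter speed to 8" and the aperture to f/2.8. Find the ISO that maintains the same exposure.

ISO 200

Shutter speed: 1/2 → 1 → 2 → 4 → 8 — 4 stops longer (brighter).
Aperture: f/2 → f/2.8 — 1 stop stopped down (darker).
Net change so far: 3 stops brighter. Offset with the ISO: 1600 → 800 → 400 → 200.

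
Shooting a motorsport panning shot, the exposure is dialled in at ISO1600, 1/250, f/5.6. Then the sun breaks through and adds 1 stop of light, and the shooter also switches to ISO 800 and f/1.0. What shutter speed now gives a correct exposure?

1/8000s

Scene light: 1 stop brighter.
ISO: 1600 → 800 — 1 stop dropped (darker).
Aperture: f/5.6 → f/4 → f/2.8 → f/2 → f/1.4 → f/1.0 — 5 stops wider (brighter).
Net so far: 5 stops brighter. Shutter speed: 1/250 → 1/500 → 1/1000 → 1/2000 → 1/4000 → 1/8000.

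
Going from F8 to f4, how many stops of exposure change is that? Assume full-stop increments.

f/8 → f/5.6 → f/4 — count the steps: 2 stops.

2 stops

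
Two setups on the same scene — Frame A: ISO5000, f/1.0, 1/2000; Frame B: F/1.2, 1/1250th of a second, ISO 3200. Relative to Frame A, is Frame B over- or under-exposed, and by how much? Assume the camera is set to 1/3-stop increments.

Aperture: f/1.0 → f/1.1 → f/1.2 — 2/3 stop stopped down (darker).
Shutter speed: 1/2000 → 1/1600 → 1/1250 — 2/3 stop slower (brighter).
ISO: 5000 → 4000 → 3200 — 2/3 stop dropped (darker).
Net: −2/3 +2/3 −2/3 = −2/3 stops.

2/3 stop darker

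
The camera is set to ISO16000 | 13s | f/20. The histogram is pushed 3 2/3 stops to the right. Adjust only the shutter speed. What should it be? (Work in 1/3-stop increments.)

1 s

Overexposed by 3 2/3 stops → need 3 2/3 stops darker.
Shutter speed: 13 → 10 → 8 → 6 → 5 → 4 → 3.2 → 2.5 → 2 → 1.6 → 1.3 → 1.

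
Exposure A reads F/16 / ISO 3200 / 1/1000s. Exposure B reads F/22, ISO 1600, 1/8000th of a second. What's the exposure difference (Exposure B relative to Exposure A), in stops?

Aperture: f/16 → f/22 — 1 stop narrower (darker).
Shutter speed: 1/1000 → 1/2000 → 1/4000 → 1/8000 — 3 stops shorter (darker).
ISO: 3200 → 1600 — 1 stop dropped (darker).
Net: −1 −3 −1 = −5 stops.

5 stops darker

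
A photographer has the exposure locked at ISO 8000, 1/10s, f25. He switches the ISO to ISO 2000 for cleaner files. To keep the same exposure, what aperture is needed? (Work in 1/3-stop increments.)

f/13

ISO: 8000 → 6400 → 5000 → 4000 → 3200 → 2500 → 2000 — 2 stops lower (darker).
Need 2 stops brighter from the aperture: f/25 → f/22 → f/20 → f/18 → f/16 → f/14 → f/13.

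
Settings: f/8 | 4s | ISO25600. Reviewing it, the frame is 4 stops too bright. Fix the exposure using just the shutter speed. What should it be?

1/4s

Overexposed by 4 stops → need 4 stops darker.
Shutter speed: 4 → 2 → 1 → 1/2 → 1/4.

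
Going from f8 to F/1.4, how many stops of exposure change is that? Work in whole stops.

5 stops

f/8 → f/5.6 → f/4 → f/2.8 → f/2 → f/1.4 — count the steps: 5 stops.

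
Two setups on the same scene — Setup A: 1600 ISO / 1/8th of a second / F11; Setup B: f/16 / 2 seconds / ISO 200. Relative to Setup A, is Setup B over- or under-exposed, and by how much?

Aperture: f/11 → f/16 — 1 stop narrower (darker).
Shutter speed: 1/8 → 1/4 → 1/2 → 1 → 2 — 4 stops slower (brighter).
ISO: 1600 → 800 → 400 → 200 — 3 stops lower (darker).
Net: −1 +4 −3 = 0 stops.

same exposure (0 stops)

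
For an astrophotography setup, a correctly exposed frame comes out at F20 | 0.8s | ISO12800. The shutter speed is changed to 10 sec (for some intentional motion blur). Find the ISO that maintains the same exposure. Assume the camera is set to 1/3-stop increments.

ISO 1000

Shutter speed: 0.8 → 1 → 1.3 → 1.6 → 2 → 2.5 → 3.2 → 4 → 5 → 6 → 8 → 10 — 3 2/3 stops longer (brighter).
Need 3 2/3 stops darker from the ISO: 12800 → 10000 → 8000 → 6400 → 5000 → 4000 → 3200 → 2500 → 2000 → 1600 → 1250 → 1000.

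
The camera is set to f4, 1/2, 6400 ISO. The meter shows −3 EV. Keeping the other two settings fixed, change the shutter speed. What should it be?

4 s

Underexposed by 3 stops → need 3 stops brighter.
Shutter speed: 1/2 → 1 → 2 → 4.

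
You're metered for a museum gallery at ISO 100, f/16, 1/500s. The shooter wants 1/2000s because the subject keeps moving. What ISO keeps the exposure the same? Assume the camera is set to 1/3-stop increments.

Shutter speed: 1/500 → 1/640 → 1/800 → 1/1000 → 1/1250 → 1/1600 → 1/2000 — 2 stops shorter (darker).
Need 2 stops brighter from the ISO: 100 → 125 → 160 → 200 → 250 → 320 → 400.

ISO 400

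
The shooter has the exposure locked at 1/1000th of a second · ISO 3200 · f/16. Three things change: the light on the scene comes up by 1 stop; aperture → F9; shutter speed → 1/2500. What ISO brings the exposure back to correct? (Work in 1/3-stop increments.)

ISO 1250

Scene light: 1 stop brighter.
Aperture: f/16 → f/14 → f/13 → f/11 → f/10 → f/9 — 1 2/3 stops opened up (brighter).
Shutter speed: 1/1000 → 1/1250 → 1/1600 → 1/2000 → 1/2500 — 1 1/3 stops faster (darker).
Net so far: 1 1/3 stops brighter. ISO: 3200 → 2500 → 2000 → 1600 → 1250.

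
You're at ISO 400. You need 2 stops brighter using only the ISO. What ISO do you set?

ISO: 400 → 800 → 1600 — 2 stops raised (brighter).

ISO 1600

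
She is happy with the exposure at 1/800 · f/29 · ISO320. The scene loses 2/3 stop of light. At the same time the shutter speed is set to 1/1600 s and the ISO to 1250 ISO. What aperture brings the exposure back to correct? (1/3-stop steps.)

f/32

Scene light: 2/3 stop darker.
Shutter speed: 1/800 → 1/1000 → 1/1250 → 1/1600 — 1 stop faster (darker).
ISO: 320 → 400 → 500 → 640 → 800 → 1000 → 1250 — 2 stops higher (brighter).
Net so far: 1/3 stop brighter. Aperture: f/29 → f/32.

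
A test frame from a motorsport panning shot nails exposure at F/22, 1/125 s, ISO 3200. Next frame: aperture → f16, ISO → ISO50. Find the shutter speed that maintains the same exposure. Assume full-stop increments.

1/4s

Aperture: f/22 → f/16 — 1 stop wider (brighter).
ISO: 3200 → 1600 → 800 → 400 → 200 → 100 → 50 — 6 stops lower (darker).
Net change so far: 5 stops darker. Offset with the shutter speed: 1/125 → 1/60 → 1/30 → 1/15 → 1/8 → 1/4.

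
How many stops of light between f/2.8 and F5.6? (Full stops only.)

2 stops

f/2.8 → f/4 → f/5.6 — count the steps: 2 stops.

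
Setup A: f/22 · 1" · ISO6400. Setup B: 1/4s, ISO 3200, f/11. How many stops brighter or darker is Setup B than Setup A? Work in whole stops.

1 stop darker

Aperture: f/22 → f/16 → f/11 — 2 stops opened up (brighter).
Shutter speed: 1 → 1/2 → 1/4 — 2 stops shorter (darker).
ISO: 6400 → 3200 — 1 stop lower (darker).
Net: +2 −2 −1 = −1 stop.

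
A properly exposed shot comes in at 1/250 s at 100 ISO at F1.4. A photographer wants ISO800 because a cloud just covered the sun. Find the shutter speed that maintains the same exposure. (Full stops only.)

1/2000s

ISO: 100 → 200 → 400 → 800 — 3 stops higher (brighter).
Need 3 stops darker from the shutter speed: 1/250 → 1/500 → 1/1000 → 1/2000.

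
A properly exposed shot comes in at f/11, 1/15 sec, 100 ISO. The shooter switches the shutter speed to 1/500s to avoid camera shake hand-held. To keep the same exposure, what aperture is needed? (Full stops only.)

f/2

Shutter speed: 1/15 → 1/30 → 1/60 → 1/125 → 1/250 → 1/500 — 5 stops faster (darker).
Need 5 stops brighter from the aperture: f/11 → f/8 → f/5.6 → f/4 → f/2.8 → f/2.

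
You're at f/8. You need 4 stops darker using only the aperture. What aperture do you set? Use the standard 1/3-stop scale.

f/32

Aperture: f/8 → f/9 → f/10 → f/11 → f/13 → f/14 → f/16 → f/18 → f/20 → f/22 → f/25 → f/29 → f/32 — 4 stops smaller aperture (darker).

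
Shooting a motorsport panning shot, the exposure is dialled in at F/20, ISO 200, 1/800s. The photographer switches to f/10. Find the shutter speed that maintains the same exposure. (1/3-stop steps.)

Aperture: f/20 → f/18 → f/16 → f/14 → f/13 → f/11 → f/10 — 2 stops wider (brighter).
Need 2 stops darker from the shutter speed: 1/800 → 1/1000 → 1/1250 → 1/1600 → 1/2000 → 1/2500 → 1/3200.

1/3200s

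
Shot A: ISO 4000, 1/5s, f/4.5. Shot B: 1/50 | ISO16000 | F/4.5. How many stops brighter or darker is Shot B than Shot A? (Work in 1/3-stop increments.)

Aperture: unchanged.
Shutter speed: 1/5 → 1/6 → 1/8 → 1/10 → 1/13 → 1/15 → 1/20 → 1/25 → 1/30 → 1/40 → 1/50 — 3 1/3 stops faster (darker).
ISO: 4000 → 5000 → 6400 → 8000 → 10000 → 12800 → 16000 — 2 stops raised (brighter).
Net: −3 1/3 +2 = −1 1/3 stops.

1 1/3 stops darker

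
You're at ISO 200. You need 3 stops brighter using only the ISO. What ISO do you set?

ISO 1600

ISO: 200 → 400 → 800 → 1600 — 3 stops raised (brighter).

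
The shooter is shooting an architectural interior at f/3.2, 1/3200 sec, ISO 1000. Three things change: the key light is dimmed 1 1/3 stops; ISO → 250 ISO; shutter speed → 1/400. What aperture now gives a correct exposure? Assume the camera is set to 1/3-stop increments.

Scene light: 1 1/3 stops darker.
ISO: 1000 → 800 → 640 → 500 → 400 → 320 → 250 — 2 stops lower (darker).
Shutter speed: 1/3200 → 1/2500 → 1/2000 → 1/1600 → 1/1250 → 1/1000 → 1/800 → 1/640 → 1/500 → 1/400 — 3 stops longer (brighter).
Net so far: 1/3 stop darker. Aperture: f/3.2 → f/2.8.

f/2.8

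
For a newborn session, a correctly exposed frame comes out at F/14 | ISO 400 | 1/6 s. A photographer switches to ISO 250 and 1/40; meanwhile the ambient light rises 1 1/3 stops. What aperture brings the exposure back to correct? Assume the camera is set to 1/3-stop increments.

f/7.1

Scene light: 1 1/3 stops brighter.
ISO: 400 → 320 → 250 — 2/3 stop dropped (darker).
Shutter speed: 1/6 → 1/8 → 1/10 → 1/13 → 1/15 → 1/20 → 1/25 → 1/30 → 1/40 — 2 2/3 stops shorter (darker).
Net so far: 2 stops darker. Aperture: f/14 → f/13 → f/11 → f/10 → f/9 → f/8 → f/7.1.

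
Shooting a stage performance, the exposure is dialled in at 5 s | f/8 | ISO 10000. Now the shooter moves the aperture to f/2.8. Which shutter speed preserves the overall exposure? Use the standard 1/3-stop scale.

Aperture: f/8 → f/7.1 → f/6.3 → f/5.6 → f/5 → f/4.5 → f/4 → f/3.5 → f/3.2 → f/2.8 — 3 stops opened up (brighter).
Need 3 stops darker from the shutter speed: 5 → 4 → 3.2 → 2.5 → 2 → 1.6 → 1.3 → 1 → 0.8 → 0.6.

0.6 s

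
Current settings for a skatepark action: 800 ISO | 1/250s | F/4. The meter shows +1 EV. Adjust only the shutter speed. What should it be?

1/500s

Overexposed by 1 stop → need 1 stop darker.
Shutter speed: 1/250 → 1/500.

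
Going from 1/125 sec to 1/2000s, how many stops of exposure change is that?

4 stops

1/125 → 1/250 → 1/500 → 1/1000 → 1/2000 — count the steps: 4 stops.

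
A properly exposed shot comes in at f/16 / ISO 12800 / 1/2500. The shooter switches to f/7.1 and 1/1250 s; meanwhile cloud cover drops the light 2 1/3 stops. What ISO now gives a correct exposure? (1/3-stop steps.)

ISO 6400

Scene light: 2 1/3 stops darker.
Aperture: f/16 → f/14 → f/13 → f/11 → f/10 → f/9 → f/8 → f/7.1 — 2 1/3 stops opened up (brighter).
Shutter speed: 1/2500 → 1/2000 → 1/1600 → 1/1250 — 1 stop slower (brighter).
Net so far: 1 stop brighter. ISO: 12800 → 10000 → 8000 → 6400.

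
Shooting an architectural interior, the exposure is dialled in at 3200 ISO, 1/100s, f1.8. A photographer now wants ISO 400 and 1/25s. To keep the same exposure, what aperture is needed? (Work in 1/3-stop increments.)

f/1.2

ISO: 3200 → 2500 → 2000 → 1600 → 1250 → 1000 → 800 → 640 → 500 → 400 — 3 stops lower (darker).
Shutter speed: 1/100 → 1/80 → 1/60 → 1/50 → 1/40 → 1/30 → 1/25 — 2 stops longer (brighter).
Net change so far: 1 stop darker. Offset with the aperture: f/1.8 → f/1.6 → f/1.4 → f/1.2.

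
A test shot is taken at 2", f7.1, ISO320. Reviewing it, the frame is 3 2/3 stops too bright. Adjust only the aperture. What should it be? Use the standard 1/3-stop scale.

Overexposed by 3 2/3 stops → need 3 2/3 stops darker.
Aperture: f/7.1 → f/8 → f/9 → f/10 → f/11 → f/13 → f/14 → f/16 → f/18 → f/20 → f/22 → f/25.

f/25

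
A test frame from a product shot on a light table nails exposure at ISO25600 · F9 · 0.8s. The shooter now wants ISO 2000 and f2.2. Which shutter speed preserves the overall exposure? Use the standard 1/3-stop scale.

0.6 s

ISO: 25600 → 20000 → 16000 → 12800 → 10000 → 8000 → 6400 → 5000 → 4000 → 3200 → 2500 → 2000 — 3 2/3 stops dropped (darker).
Aperture: f/9 → f/8 → f/7.1 → f/6.3 → f/5.6 → f/5 → f/4.5 → f/4 → f/3.5 → f/3.2 → f/2.8 → f/2.5 → f/2.2 — 4 stops larger aperture (brighter).
Net change so far: 1/3 stop brighter. Offset with the shutter speed: 0.8 → 0.6.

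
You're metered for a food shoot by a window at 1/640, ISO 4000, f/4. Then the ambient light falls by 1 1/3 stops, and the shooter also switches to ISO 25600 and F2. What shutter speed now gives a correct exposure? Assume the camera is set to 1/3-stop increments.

1/6400s

Scene light: 1 1/3 stops darker.
ISO: 4000 → 5000 → 6400 → 8000 → 10000 → 12800 → 16000 → 20000 → 25600 — 2 2/3 stops higher (brighter).
Aperture: f/4 → f/3.5 → f/3.2 → f/2.8 → f/2.5 → f/2.2 → f/2 — 2 stops opened up (brighter).
Net so far: 3 1/3 stops brighter. Shutter speed: 1/640 → 1/800 → 1/1000 → 1/1250 → 1/1600 → 1/2000 → 1/2500 → 1/3200 → 1/4000 → 1/5000 → 1/6400.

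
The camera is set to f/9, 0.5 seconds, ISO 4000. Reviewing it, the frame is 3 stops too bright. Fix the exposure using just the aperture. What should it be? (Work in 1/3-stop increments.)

Overexposed by 3 stops → need 3 stops darker.
Aperture: f/9 → f/10 → f/11 → f/13 → f/14 → f/16 → f/18 → f/20 → f/22 → f/25.

f/25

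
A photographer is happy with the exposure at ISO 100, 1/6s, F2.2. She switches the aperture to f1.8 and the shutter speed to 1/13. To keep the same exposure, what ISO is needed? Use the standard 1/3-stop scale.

Aperture: f/2.2 → f/2 → f/1.8 — 2/3 stop wider (brighter).
Shutter speed: 1/6 → 1/8 → 1/10 → 1/13 — 1 stop faster (darker).
Net change so far: 1/3 stop darker. Offset with the ISO: 100 → 125.

ISO 125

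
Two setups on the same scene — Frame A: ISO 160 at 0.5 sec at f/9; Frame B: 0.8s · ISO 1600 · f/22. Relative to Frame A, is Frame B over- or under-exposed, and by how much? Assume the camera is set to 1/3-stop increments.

Aperture: f/9 → f/10 → f/11 → f/13 → f/14 → f/16 → f/18 → f/20 → f/22 — 2 2/3 stops smaller aperture (darker).
Shutter speed: 0.5 → 0.6 → 0.8 — 2/3 stop longer (brighter).
ISO: 160 → 200 → 250 → 320 → 400 → 500 → 640 → 800 → 1000 → 1250 → 1600 — 3 1/3 stops higher (brighter).
Net: −2 2/3 +2/3 +3 1/3 = +1 1/3 stops.

1 1/3 stops brighter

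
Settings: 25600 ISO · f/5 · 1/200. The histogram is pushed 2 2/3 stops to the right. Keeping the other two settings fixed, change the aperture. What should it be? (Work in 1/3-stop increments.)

Overexposed by 2 2/3 stops → need 2 2/3 stops darker.
Aperture: f/5 → f/5.6 → f/6.3 → f/7.1 → f/8 → f/9 → f/10 → f/11 → f/13.

f/13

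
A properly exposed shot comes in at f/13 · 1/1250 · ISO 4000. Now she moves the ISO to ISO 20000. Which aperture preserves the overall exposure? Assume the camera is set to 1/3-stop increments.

f/29

ISO: 4000 → 5000 → 6400 → 8000 → 10000 → 12800 → 16000 → 20000 — 2 1/3 stops raised (brighter).
Need 2 1/3 stops darker from the aperture: f/13 → f/14 → f/16 → f/18 → f/20 → f/22 → f/25 → f/29.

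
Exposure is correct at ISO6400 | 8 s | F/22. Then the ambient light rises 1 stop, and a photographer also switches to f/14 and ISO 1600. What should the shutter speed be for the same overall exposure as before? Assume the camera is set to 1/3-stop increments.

Scene light: 1 stop brighter.
Aperture: f/22 → f/20 → f/18 → f/16 → f/14 — 1 1/3 stops opened up (brighter).
ISO: 6400 → 5000 → 4000 → 3200 → 2500 → 2000 → 1600 — 2 stops lower (darker).
Net so far: 1/3 stop brighter. Shutter speed: 8 → 6.

6 s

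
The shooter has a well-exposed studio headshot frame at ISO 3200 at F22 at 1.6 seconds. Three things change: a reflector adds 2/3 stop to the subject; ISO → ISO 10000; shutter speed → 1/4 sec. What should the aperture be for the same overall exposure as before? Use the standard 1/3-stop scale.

Scene light: 2/3 stop brighter.
ISO: 3200 → 4000 → 5000 → 6400 → 8000 → 10000 — 1 2/3 stops raised (brighter).
Shutter speed: 1.6 → 1.3 → 1 → 0.8 → 0.6 → 0.5 → 0.4 → 0.3 → 1/4 — 2 2/3 stops shorter (darker).
Net so far: 1/3 stop darker. Aperture: f/22 → f/20.

f/20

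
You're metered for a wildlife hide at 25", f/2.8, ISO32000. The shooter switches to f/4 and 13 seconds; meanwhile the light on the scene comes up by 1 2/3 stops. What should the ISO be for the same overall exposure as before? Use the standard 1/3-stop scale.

Scene light: 1 2/3 stops brighter.
Aperture: f/2.8 → f/3.2 → f/3.5 → f/4 — 1 stop stopped down (darker).
Shutter speed: 25 → 20 → 15 → 13 — 1 stop shorter (darker).
Net so far: 1/3 stop darker. ISO: 32000 → 40000.

ISO 40000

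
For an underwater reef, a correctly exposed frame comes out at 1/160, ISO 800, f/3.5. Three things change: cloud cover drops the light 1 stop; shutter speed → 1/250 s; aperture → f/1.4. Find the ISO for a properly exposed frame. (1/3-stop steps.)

Scene light: 1 stop darker.
Shutter speed: 1/160 → 1/200 → 1/250 — 2/3 stop shorter (darker).
Aperture: f/3.5 → f/3.2 → f/2.8 → f/2.5 → f/2.2 → f/2 → f/1.8 → f/1.6 → f/1.4 — 2 2/3 stops larger aperture (brighter).
Net so far: 1 stop brighter. ISO: 800 → 640 → 500 → 400.

ISO 400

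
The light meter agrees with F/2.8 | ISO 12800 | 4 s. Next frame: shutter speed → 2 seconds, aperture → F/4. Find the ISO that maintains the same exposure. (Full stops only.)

ISO 51200

Shutter speed: 4 → 2 — 1 stop faster (darker).
Aperture: f/2.8 → f/4 — 1 stop smaller aperture (darker).
Net change so far: 2 stops darker. Offset with the ISO: 12800 → 25600 → 51200.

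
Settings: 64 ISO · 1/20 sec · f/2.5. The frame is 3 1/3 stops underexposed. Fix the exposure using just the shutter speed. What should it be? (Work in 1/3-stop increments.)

0.5 s

Underexposed by 3 1/3 stops → need 3 1/3 stops brighter.
Shutter speed: 1/20 → 1/15 → 1/13 → 1/10 → 1/8 → 1/6 → 1/5 → 1/4 → 0.3 → 0.4 → 0.5.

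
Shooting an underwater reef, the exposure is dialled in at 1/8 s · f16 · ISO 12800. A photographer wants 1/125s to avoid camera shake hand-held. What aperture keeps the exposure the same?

Shutter speed: 1/8 → 1/15 → 1/30 → 1/60 → 1/125 — 4 stops shorter (darker).
Need 4 stops brighter from the aperture: f/16 → f/11 → f/8 → f/5.6 → f/4.

f/4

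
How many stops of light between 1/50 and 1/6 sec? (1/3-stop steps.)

3 stops

1/50 → 1/40 → 1/30 → 1/25 → 1/20 → 1/15 → 1/13 → 1/10 → 1/8 → 1/6 — count the steps: 9 third-stops = 3 stops.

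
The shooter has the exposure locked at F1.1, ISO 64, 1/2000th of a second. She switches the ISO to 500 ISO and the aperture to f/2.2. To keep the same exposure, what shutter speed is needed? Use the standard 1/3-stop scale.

ISO: 64 → 80 → 100 → 125 → 160 → 200 → 250 → 320 → 400 → 500 — 3 stops raised (brighter).
Aperture: f/1.1 → f/1.2 → f/1.4 → f/1.6 → f/1.8 → f/2 → f/2.2 — 2 stops narrower (darker).
Net change so far: 1 stop brighter. Offset with the shutter speed: 1/2000 → 1/2500 → 1/3200 → 1/4000.

1/4000s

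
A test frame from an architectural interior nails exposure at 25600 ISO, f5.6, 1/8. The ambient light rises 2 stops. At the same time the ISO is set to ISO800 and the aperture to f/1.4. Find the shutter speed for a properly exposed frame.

Scene light: 2 stops brighter.
ISO: 25600 → 12800 → 6400 → 3200 → 1600 → 800 — 5 stops lower (darker).
Aperture: f/5.6 → f/4 → f/2.8 → f/2 → f/1.4 — 4 stops wider (brighter).
Net so far: 1 stop brighter. Shutter speed: 1/8 → 1/15.

1/15s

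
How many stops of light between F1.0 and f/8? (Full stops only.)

6 stops

f/1.0 → f/1.4 → f/2 → f/2.8 → f/4 → f/5.6 → f/8 — count the steps: 6 stops.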